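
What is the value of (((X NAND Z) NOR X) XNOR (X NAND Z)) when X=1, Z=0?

Substituting: (((1 NAND 0) NOR 1) XNOR (1 NAND 0))
= 0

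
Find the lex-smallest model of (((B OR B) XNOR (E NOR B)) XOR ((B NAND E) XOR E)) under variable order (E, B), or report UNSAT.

E=0, B=0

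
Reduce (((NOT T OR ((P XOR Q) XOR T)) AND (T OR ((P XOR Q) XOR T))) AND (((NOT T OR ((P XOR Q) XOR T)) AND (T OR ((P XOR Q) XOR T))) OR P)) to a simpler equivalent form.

By absorption (E AND (E OR v) = E) then distribution ((E OR v) AND (E OR NOT v) = E):
= ((P XOR Q) XOR T)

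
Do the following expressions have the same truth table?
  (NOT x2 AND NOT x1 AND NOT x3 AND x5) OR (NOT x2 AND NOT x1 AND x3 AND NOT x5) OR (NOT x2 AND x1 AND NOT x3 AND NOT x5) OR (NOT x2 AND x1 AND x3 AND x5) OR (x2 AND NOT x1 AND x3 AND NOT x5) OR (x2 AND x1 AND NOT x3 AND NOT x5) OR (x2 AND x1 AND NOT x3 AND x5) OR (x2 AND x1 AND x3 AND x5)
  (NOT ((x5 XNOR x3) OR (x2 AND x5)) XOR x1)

Yes, they are equivalent — the two output columns agree on all 16 assignments:
x2 | x1 | x3 | x5 | Expression 1 | Expression 2
-----------------------------------------------
0 | 0 | 0 | 0 | 0 | 0
0 | 0 | 0 | 1 | 1 | 1
0 | 0 | 1 | 0 | 1 | 1
0 | 0 | 1 | 1 | 0 | 0
0 | 1 | 0 | 0 | 1 | 1
0 | 1 | 0 | 1 | 0 | 0
0 | 1 | 1 | 0 | 0 | 0
0 | 1 | 1 | 1 | 1 | 1
1 | 0 | 0 | 0 | 0 | 0
1 | 0 | 0 | 1 | 0 | 0
1 | 0 | 1 | 0 | 1 | 1
1 | 0 | 1 | 1 | 0 | 0
1 | 1 | 0 | 0 | 1 | 1
1 | 1 | 0 | 1 | 1 | 1
1 | 1 | 1 | 0 | 0 | 0
1 | 1 | 1 | 1 | 1 | 1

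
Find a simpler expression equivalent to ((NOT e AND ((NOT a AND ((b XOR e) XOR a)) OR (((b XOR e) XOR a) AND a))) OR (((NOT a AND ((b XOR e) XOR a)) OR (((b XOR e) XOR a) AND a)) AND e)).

By distribution ((E AND v) OR (E AND NOT v) = E) then distribution ((E AND v) OR (E AND NOT v) = E):
= ((b XOR e) XOR a)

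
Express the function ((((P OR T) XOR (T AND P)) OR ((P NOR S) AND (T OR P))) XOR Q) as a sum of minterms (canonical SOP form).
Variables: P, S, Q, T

Σm(1, 2, 5, 6, 8, 11, 12, 15) = (NOT P AND NOT S AND NOT Q AND T) OR (NOT P AND NOT S AND Q AND NOT T) OR (NOT P AND S AND NOT Q AND T) OR (NOT P AND S AND Q AND NOT T) OR (P AND NOT S AND NOT Q AND NOT T) OR (P AND NOT S AND Q AND T) OR (P AND S AND NOT Q AND NOT T) OR (P AND S AND Q AND T)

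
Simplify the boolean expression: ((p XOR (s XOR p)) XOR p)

By XOR self-cancellation ((E XOR v) XOR v = E):
= (s XOR p)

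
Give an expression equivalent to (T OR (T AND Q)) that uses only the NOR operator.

((T NOR ((T NOR T) NOR (Q NOR Q))) NOR (T NOR ((T NOR T) NOR (Q NOR Q))))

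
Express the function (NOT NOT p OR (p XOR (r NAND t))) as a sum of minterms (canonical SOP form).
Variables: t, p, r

Σm(0, 1, 2, 3, 4, 6, 7) = (NOT t AND NOT p AND NOT r) OR (NOT t AND NOT p AND r) OR (NOT t AND p AND NOT r) OR (NOT t AND p AND r) OR (t AND NOT p AND NOT r) OR (t AND p AND NOT r) OR (t AND p AND r)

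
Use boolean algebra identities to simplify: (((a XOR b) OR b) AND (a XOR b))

By absorption (E AND (E OR v) = E):
= (a XOR b)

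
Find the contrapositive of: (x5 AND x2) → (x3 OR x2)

Contrapositive: NOT (x3 OR x2) → NOT (x5 AND x2)
Note: A statement and its contrapositive are logically equivalent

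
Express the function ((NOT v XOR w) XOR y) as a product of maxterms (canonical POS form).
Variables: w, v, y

ΠM(1, 2, 4, 7) = (w OR v OR NOT y) AND (w OR NOT v OR y) AND (NOT w OR v OR y) AND (NOT w OR NOT v OR NOT y)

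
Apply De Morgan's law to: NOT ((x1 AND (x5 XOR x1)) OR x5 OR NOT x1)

NOT (x1 AND (x5 XOR x1)) AND NOT x5 AND x1
De Morgan's: NOT(OR of terms) = AND of negations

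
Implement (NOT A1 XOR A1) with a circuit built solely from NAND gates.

(((A1 NAND A1) NAND ((A1 NAND A1) NAND A1)) NAND (A1 NAND ((A1 NAND A1) NAND A1)))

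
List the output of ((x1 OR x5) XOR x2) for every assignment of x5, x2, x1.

x5 | x2 | x1 | Output
---------------------
0 | 0 | 0 | 0
0 | 0 | 1 | 1
0 | 1 | 0 | 1
0 | 1 | 1 | 0
1 | 0 | 0 | 1
1 | 0 | 1 | 1
1 | 1 | 0 | 0
1 | 1 | 1 | 0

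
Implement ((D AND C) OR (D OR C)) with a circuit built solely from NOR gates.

((((D NOR D) NOR (C NOR C)) NOR ((D NOR C) NOR (D NOR C))) NOR (((D NOR D) NOR (C NOR C)) NOR ((D NOR C) NOR (D NOR C))))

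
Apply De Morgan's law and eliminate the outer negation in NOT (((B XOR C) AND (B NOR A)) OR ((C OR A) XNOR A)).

NOT ((B XOR C) AND (B NOR A)) AND NOT ((C OR A) XNOR A)
De Morgan's: NOT(OR of terms) = AND of negations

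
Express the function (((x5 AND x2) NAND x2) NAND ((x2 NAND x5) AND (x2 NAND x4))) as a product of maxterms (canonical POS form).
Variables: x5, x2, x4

ΠM(0, 1, 2, 4, 5) = (x5 OR x2 OR x4) AND (x5 OR x2 OR NOT x4) AND (x5 OR NOT x2 OR x4) AND (NOT x5 OR x2 OR x4) AND (NOT x5 OR x2 OR NOT x4)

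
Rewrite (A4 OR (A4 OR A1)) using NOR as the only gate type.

((A4 NOR ((A4 NOR A1) NOR (A4 NOR A1))) NOR (A4 NOR ((A4 NOR A1) NOR (A4 NOR A1))))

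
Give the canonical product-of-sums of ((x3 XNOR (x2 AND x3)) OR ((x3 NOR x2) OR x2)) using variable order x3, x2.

ΠM(2) = (NOT x3 OR x2)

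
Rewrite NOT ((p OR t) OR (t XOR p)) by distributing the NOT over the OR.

NOT (p OR t) AND NOT (t XOR p)
De Morgan's: NOT(OR of terms) = AND of negations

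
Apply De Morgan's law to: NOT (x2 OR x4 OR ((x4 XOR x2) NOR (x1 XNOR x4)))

NOT x2 AND NOT x4 AND NOT ((x4 XOR x2) NOR (x1 XNOR x4))
De Morgan's: NOT(OR of terms) = AND of negations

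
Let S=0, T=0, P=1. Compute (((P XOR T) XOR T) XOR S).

Substituting: (((1 XOR 0) XOR 0) XOR 0)
= 1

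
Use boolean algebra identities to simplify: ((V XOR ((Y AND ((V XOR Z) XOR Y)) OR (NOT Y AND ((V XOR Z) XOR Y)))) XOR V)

By XOR self-cancellation ((E XOR v) XOR v = E) then distribution ((E AND v) OR (E AND NOT v) = E):
= ((V XOR Z) XOR Y)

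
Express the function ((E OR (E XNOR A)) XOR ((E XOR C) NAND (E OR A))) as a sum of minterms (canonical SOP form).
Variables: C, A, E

Σm(1, 2, 3) = (NOT C AND NOT A AND E) OR (NOT C AND A AND NOT E) OR (NOT C AND A AND E)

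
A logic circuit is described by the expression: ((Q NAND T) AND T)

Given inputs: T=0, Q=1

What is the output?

Substituting: ((1 NAND 0) AND 0)
= 0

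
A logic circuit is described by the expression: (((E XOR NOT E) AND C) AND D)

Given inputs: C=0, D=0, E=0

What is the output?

Substituting: (((0 XOR NOT 0) AND 0) AND 0)
= 0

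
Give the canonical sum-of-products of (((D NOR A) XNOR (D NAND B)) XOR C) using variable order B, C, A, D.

Σm(0, 5, 6, 7, 8, 9, 11, 14) = (NOT B AND NOT C AND NOT A AND NOT D) OR (NOT B AND C AND NOT A AND D) OR (NOT B AND C AND A AND NOT D) OR (NOT B AND C AND A AND D) OR (B AND NOT C AND NOT A AND NOT D) OR (B AND NOT C AND NOT A AND D) OR (B AND NOT C AND A AND D) OR (B AND C AND A AND NOT D)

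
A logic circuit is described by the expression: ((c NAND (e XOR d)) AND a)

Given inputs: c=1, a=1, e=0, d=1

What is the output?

Substituting: ((1 NAND (0 XOR 1)) AND 1)
= 0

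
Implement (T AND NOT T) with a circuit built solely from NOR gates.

((T NOR T) NOR ((T NOR T) NOR (T NOR T)))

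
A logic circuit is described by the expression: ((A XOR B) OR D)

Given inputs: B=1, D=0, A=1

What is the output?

Substituting: ((1 XOR 1) OR 0)
= 0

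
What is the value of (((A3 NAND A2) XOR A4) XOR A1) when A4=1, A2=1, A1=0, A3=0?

Substituting: (((0 NAND 1) XOR 1) XOR 0)
= 0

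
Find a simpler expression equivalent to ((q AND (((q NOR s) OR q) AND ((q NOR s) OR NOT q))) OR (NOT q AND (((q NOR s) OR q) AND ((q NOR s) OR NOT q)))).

By distribution ((E AND v) OR (E AND NOT v) = E) then distribution ((E OR v) AND (E OR NOT v) = E):
= (q NOR s)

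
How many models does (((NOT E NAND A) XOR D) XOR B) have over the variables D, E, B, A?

Satisfying assignments: (0,0,0,0), (0,0,1,1), (0,1,0,0), (0,1,0,1), (1,0,0,1), (1,0,1,0), (1,1,1,0), (1,1,1,1)
Count: 8 out of 16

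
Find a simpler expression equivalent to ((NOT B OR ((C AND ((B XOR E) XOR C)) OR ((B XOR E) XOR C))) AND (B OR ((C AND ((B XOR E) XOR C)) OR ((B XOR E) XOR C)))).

By distribution ((E OR v) AND (E OR NOT v) = E) then absorption (E OR (E AND v) = E):
= ((B XOR E) XOR C)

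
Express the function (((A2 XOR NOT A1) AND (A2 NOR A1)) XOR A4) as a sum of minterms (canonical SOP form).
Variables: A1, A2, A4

Σm(0, 3, 5, 7) = (NOT A1 AND NOT A2 AND NOT A4) OR (NOT A1 AND A2 AND A4) OR (A1 AND NOT A2 AND A4) OR (A1 AND A2 AND A4)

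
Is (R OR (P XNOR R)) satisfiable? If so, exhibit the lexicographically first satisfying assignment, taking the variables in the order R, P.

R=0, P=0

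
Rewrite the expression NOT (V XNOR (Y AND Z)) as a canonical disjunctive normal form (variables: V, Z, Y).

(NOT V AND Z AND Y) OR (V AND NOT Z AND NOT Y) OR (V AND NOT Z AND Y) OR (V AND Z AND NOT Y)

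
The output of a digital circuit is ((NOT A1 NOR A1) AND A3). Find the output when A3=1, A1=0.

Substituting: ((NOT 0 NOR 0) AND 1)
= 0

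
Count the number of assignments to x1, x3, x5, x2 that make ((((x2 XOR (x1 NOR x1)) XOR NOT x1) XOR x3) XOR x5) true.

Satisfying assignments: (0,0,0,1), (0,0,1,0), (0,1,0,0), (0,1,1,1), (1,0,0,1), (1,0,1,0), (1,1,0,0), (1,1,1,1)
Count: 8 out of 16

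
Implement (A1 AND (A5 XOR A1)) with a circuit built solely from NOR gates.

((A1 NOR A1) NOR (((((A5 NOR A1) NOR (A5 NOR A1)) NOR ((A5 NOR A1) NOR (A5 NOR A1))) NOR ((((A5 NOR A5) NOR (A1 NOR A1)) NOR ((A5 NOR A5) NOR (A1 NOR A1))) NOR (((A5 NOR A5) NOR (A1 NOR A1)) NOR ((A5 NOR A5) NOR (A1 NOR A1))))) NOR ((((A5 NOR A1) NOR (A5 NOR A1)) NOR ((A5 NOR A1) NOR (A5 NOR A1))) NOR ((((A5 NOR A5) NOR (A1 NOR A1)) NOR ((A5 NOR A5) NOR (A1 NOR A1))) NOR (((A5 NOR A5) NOR (A1 NOR A1)) NOR ((A5 NOR A5) NOR (A1 NOR A1)))))))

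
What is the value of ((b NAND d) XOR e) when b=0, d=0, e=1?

Substituting: ((0 NAND 0) XOR 1)
= 0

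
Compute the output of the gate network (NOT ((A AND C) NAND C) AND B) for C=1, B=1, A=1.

Substituting: (NOT ((1 AND 1) NAND 1) AND 1)
= 1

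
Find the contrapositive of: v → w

Contrapositive: NOT w → NOT v
Note: A statement and its contrapositive are logically equivalent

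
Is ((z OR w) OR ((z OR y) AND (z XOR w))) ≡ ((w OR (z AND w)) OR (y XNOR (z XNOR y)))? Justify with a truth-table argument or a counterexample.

Yes, they are equivalent — the two output columns agree on all 8 assignments:
y | z | w | Expression 1 | Expression 2
---------------------------------------
0 | 0 | 0 | 0 | 0
0 | 0 | 1 | 1 | 1
0 | 1 | 0 | 1 | 1
0 | 1 | 1 | 1 | 1
1 | 0 | 0 | 0 | 0
1 | 0 | 1 | 1 | 1
1 | 1 | 0 | 1 | 1
1 | 1 | 1 | 1 | 1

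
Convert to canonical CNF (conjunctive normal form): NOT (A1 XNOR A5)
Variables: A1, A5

(A1 OR A5) AND (NOT A1 OR NOT A5)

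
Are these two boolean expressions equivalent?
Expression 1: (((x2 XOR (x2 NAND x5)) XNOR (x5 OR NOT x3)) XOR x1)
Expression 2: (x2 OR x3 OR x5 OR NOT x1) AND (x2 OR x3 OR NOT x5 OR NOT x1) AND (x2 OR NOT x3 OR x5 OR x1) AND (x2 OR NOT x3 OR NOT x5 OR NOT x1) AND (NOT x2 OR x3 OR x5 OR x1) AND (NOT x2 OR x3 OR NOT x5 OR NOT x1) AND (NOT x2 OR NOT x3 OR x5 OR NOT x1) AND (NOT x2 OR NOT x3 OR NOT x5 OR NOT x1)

Yes, they are equivalent — the two output columns agree on all 16 assignments:
x2 | x3 | x5 | x1 | Expression 1 | Expression 2
-----------------------------------------------
0 | 0 | 0 | 0 | 1 | 1
0 | 0 | 0 | 1 | 0 | 0
0 | 0 | 1 | 0 | 1 | 1
0 | 0 | 1 | 1 | 0 | 0
0 | 1 | 0 | 0 | 0 | 0
0 | 1 | 0 | 1 | 1 | 1
0 | 1 | 1 | 0 | 1 | 1
0 | 1 | 1 | 1 | 0 | 0
1 | 0 | 0 | 0 | 0 | 0
1 | 0 | 0 | 1 | 1 | 1
1 | 0 | 1 | 0 | 1 | 1
1 | 0 | 1 | 1 | 0 | 0
1 | 1 | 0 | 0 | 1 | 1
1 | 1 | 0 | 1 | 0 | 0
1 | 1 | 1 | 0 | 1 | 1
1 | 1 | 1 | 1 | 0 | 0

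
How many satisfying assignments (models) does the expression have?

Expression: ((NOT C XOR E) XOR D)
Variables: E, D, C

Satisfying assignments: (0,0,0), (0,1,1), (1,0,1), (1,1,0)
Count: 4 out of 8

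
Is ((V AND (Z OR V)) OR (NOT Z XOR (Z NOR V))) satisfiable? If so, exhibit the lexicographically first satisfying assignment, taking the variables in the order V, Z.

V=1, Z=0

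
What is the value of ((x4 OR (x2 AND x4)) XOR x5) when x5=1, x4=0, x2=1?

Substituting: ((0 OR (1 AND 0)) XOR 1)
= 1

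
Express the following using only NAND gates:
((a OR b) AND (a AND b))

((((a NAND a) NAND (b NAND b)) NAND ((a NAND b) NAND (a NAND b))) NAND (((a NAND a) NAND (b NAND b)) NAND ((a NAND b) NAND (a NAND b))))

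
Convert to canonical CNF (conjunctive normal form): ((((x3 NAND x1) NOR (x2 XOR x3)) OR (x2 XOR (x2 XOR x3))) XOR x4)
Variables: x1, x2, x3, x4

(x1 OR x2 OR x3 OR x4) AND (x1 OR x2 OR NOT x3 OR NOT x4) AND (x1 OR NOT x2 OR x3 OR x4) AND (x1 OR NOT x2 OR NOT x3 OR NOT x4) AND (NOT x1 OR x2 OR x3 OR x4) AND (NOT x1 OR x2 OR NOT x3 OR NOT x4) AND (NOT x1 OR NOT x2 OR x3 OR x4) AND (NOT x1 OR NOT x2 OR NOT x3 OR NOT x4)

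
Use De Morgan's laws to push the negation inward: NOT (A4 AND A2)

NOT A4 OR NOT A2
De Morgan's: NOT(AND of terms) = OR of negations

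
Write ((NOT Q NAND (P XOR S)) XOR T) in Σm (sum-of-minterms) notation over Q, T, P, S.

Σm(0, 3, 5, 6, 8, 9, 10, 11) = (NOT Q AND NOT T AND NOT P AND NOT S) OR (NOT Q AND NOT T AND P AND S) OR (NOT Q AND T AND NOT P AND S) OR (NOT Q AND T AND P AND NOT S) OR (Q AND NOT T AND NOT P AND NOT S) OR (Q AND NOT T AND NOT P AND S) OR (Q AND NOT T AND P AND NOT S) OR (Q AND NOT T AND P AND S)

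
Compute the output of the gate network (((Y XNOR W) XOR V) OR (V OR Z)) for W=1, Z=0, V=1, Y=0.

Substituting: (((0 XNOR 1) XOR 1) OR (1 OR 0))
= 1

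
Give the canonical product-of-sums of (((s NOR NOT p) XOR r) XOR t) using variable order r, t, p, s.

ΠM(0, 1, 3, 6, 10, 12, 13, 15) = (r OR t OR p OR s) AND (r OR t OR p OR NOT s) AND (r OR t OR NOT p OR NOT s) AND (r OR NOT t OR NOT p OR s) AND (NOT r OR t OR NOT p OR s) AND (NOT r OR NOT t OR p OR s) AND (NOT r OR NOT t OR p OR NOT s) AND (NOT r OR NOT t OR NOT p OR NOT s)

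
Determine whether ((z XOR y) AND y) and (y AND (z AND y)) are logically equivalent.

No. Counterexample: with y=1, z=0, Expression 1 = 1 but Expression 2 = 0.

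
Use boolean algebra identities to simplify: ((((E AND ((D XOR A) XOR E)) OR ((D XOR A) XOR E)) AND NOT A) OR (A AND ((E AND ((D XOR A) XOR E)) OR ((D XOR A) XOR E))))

By distribution ((E AND v) OR (E AND NOT v) = E) then absorption (E OR (E AND v) = E):
= ((D XOR A) XOR E)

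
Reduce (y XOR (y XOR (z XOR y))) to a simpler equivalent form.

By XOR self-cancellation ((E XOR v) XOR v = E):
= (z XOR y)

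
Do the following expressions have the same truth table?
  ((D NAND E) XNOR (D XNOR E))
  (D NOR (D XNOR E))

No. Counterexample: with E=0, D=0, Expression 1 = 1 but Expression 2 = 0.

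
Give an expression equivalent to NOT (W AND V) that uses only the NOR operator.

(((W NOR W) NOR (V NOR V)) NOR ((W NOR W) NOR (V NOR V)))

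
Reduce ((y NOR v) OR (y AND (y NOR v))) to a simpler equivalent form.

By absorption (E OR (E AND v) = E):
= (y NOR v)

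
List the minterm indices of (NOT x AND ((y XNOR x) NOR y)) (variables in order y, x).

Σm() = FALSE (no minterms)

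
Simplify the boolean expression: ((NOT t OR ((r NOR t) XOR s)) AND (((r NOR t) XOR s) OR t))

By distribution ((E OR v) AND (E OR NOT v) = E):
= ((r NOR t) XOR s)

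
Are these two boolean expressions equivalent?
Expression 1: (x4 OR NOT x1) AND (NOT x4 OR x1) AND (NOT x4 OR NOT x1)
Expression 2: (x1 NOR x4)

Yes, they are equivalent — the two output columns agree on all 4 assignments:
x4 | x1 | Expression 1 | Expression 2
-------------------------------------
0 | 0 | 1 | 1
0 | 1 | 0 | 0
1 | 0 | 0 | 0
1 | 1 | 0 | 0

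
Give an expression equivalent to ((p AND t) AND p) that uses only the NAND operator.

((((p NAND t) NAND (p NAND t)) NAND p) NAND (((p NAND t) NAND (p NAND t)) NAND p))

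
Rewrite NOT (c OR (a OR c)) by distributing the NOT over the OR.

NOT c AND NOT (a OR c)
De Morgan's: NOT(OR of terms) = AND of negations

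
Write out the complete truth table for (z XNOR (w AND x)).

w | z | x | Output
------------------
0 | 0 | 0 | 1
0 | 0 | 1 | 1
0 | 1 | 0 | 0
0 | 1 | 1 | 0
1 | 0 | 0 | 1
1 | 0 | 1 | 0
1 | 1 | 0 | 0
1 | 1 | 1 | 1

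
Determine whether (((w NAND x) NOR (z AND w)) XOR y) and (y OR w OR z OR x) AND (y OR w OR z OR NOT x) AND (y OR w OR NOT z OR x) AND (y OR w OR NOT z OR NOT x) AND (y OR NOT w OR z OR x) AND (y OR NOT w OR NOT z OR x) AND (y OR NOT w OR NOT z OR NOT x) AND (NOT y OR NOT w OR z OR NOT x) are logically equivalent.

Yes, they are equivalent — the two output columns agree on all 16 assignments:
y | w | z | x | Expression 1 | Expression 2
-------------------------------------------
0 | 0 | 0 | 0 | 0 | 0
0 | 0 | 0 | 1 | 0 | 0
0 | 0 | 1 | 0 | 0 | 0
0 | 0 | 1 | 1 | 0 | 0
0 | 1 | 0 | 0 | 0 | 0
0 | 1 | 0 | 1 | 1 | 1
0 | 1 | 1 | 0 | 0 | 0
0 | 1 | 1 | 1 | 0 | 0
1 | 0 | 0 | 0 | 1 | 1
1 | 0 | 0 | 1 | 1 | 1
1 | 0 | 1 | 0 | 1 | 1
1 | 0 | 1 | 1 | 1 | 1
1 | 1 | 0 | 0 | 1 | 1
1 | 1 | 0 | 1 | 0 | 0
1 | 1 | 1 | 0 | 1 | 1
1 | 1 | 1 | 1 | 1 | 1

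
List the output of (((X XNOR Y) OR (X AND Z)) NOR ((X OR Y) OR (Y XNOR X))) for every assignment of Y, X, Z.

Y | X | Z | Output
------------------
0 | 0 | 0 | 0
0 | 0 | 1 | 0
0 | 1 | 0 | 0
0 | 1 | 1 | 0
1 | 0 | 0 | 0
1 | 0 | 1 | 0
1 | 1 | 0 | 0
1 | 1 | 1 | 0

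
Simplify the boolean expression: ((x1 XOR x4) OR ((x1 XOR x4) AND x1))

By absorption (E OR (E AND v) = E):
= (x1 XOR x4)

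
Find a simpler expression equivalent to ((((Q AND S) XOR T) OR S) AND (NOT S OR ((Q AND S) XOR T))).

By distribution ((E OR v) AND (E OR NOT v) = E):
= ((Q AND S) XOR T)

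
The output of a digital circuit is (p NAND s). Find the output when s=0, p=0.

Substituting: (0 NAND 0)
= 1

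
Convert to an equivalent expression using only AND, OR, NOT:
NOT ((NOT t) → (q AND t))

(NOT t) AND NOT (q AND t)
(Negated implication: NOT(A → B) = A AND NOT B)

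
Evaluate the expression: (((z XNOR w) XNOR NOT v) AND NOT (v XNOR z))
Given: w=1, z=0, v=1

Substituting: (((0 XNOR 1) XNOR NOT 1) AND NOT (1 XNOR 0))
= 1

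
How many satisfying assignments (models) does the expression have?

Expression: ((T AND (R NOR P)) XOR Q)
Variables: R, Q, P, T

Satisfying assignments: (0,0,0,1), (0,1,0,0), (0,1,1,0), (0,1,1,1), (1,1,0,0), (1,1,0,1), (1,1,1,0), (1,1,1,1)
Count: 8 out of 16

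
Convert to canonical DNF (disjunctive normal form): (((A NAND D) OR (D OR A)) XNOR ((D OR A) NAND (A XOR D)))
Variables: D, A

(NOT D AND NOT A) OR (D AND A)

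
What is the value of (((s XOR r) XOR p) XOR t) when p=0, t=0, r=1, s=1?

Substituting: (((1 XOR 1) XOR 0) XOR 0)
= 0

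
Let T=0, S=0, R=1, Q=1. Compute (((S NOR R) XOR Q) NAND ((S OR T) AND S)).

Substituting: (((0 NOR 1) XOR 1) NAND ((0 OR 0) AND 0))
= 1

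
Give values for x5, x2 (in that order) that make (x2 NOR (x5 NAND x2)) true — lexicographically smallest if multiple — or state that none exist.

UNSATISFIABLE - no assignment makes this expression true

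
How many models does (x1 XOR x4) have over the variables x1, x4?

Satisfying assignments: (0,1), (1,0)
Count: 2 out of 4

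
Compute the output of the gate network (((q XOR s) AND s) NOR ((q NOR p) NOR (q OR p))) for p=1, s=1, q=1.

Substituting: (((1 XOR 1) AND 1) NOR ((1 NOR 1) NOR (1 OR 1)))
= 1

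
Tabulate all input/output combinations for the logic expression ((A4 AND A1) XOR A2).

A1 | A4 | A2 | Output
---------------------
0 | 0 | 0 | 0
0 | 0 | 1 | 1
0 | 1 | 0 | 0
0 | 1 | 1 | 1
1 | 0 | 0 | 0
1 | 0 | 1 | 1
1 | 1 | 0 | 1
1 | 1 | 1 | 0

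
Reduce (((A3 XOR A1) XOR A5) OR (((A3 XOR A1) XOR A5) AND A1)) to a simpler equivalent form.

By absorption (E OR (E AND v) = E):
= ((A3 XOR A1) XOR A5)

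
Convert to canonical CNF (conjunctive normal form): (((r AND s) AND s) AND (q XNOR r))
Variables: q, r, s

(q OR r OR s) AND (q OR r OR NOT s) AND (q OR NOT r OR s) AND (q OR NOT r OR NOT s) AND (NOT q OR r OR s) AND (NOT q OR r OR NOT s) AND (NOT q OR NOT r OR s)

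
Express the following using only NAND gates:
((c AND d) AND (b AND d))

((((c NAND d) NAND (c NAND d)) NAND ((b NAND d) NAND (b NAND d))) NAND (((c NAND d) NAND (c NAND d)) NAND ((b NAND d) NAND (b NAND d))))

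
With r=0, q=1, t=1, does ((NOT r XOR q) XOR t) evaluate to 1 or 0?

Substituting: ((NOT 0 XOR 1) XOR 1)
= 1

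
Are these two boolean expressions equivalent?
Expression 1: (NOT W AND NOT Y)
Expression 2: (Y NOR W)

Yes, they are equivalent — the two output columns agree on all 4 assignments:
W | Y | Expression 1 | Expression 2
-----------------------------------
0 | 0 | 1 | 1
0 | 1 | 0 | 0
1 | 0 | 0 | 0
1 | 1 | 0 | 0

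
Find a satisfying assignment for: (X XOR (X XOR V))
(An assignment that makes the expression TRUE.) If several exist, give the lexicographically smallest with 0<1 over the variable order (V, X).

V=1, X=0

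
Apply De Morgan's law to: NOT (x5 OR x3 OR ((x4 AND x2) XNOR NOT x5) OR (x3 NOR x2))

NOT x5 AND NOT x3 AND NOT ((x4 AND x2) XNOR NOT x5) AND NOT (x3 NOR x2)
De Morgan's: NOT(OR of terms) = AND of negations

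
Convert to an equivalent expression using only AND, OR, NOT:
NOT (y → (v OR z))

y AND NOT (v OR z)
(Negated implication: NOT(A → B) = A AND NOT B)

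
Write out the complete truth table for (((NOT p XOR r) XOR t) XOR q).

r | t | p | q | Output
----------------------
0 | 0 | 0 | 0 | 1
0 | 0 | 0 | 1 | 0
0 | 0 | 1 | 0 | 0
0 | 0 | 1 | 1 | 1
0 | 1 | 0 | 0 | 0
0 | 1 | 0 | 1 | 1
0 | 1 | 1 | 0 | 1
0 | 1 | 1 | 1 | 0
1 | 0 | 0 | 0 | 0
1 | 0 | 0 | 1 | 1
1 | 0 | 1 | 0 | 1
1 | 0 | 1 | 1 | 0
1 | 1 | 0 | 0 | 1
1 | 1 | 0 | 1 | 0
1 | 1 | 1 | 0 | 0
1 | 1 | 1 | 1 | 1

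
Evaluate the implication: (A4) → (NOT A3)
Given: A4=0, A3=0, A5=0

Antecedent (A4) = 0; consequent (NOT A3) = 1.
0 → 1 = 1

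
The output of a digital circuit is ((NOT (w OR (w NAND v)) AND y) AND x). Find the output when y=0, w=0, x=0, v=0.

Substituting: ((NOT (0 OR (0 NAND 0)) AND 0) AND 0)
= 0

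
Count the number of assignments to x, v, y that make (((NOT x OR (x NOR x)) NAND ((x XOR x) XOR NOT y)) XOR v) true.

Satisfying assignments: (0,0,1), (0,1,0), (1,0,0), (1,0,1)
Count: 4 out of 8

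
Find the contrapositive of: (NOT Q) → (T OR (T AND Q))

Contrapositive: NOT (T OR (T AND Q)) → Q
Note: A statement and its contrapositive are logically equivalent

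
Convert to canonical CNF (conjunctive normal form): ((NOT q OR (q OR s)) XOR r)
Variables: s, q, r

(s OR q OR NOT r) AND (s OR NOT q OR NOT r) AND (NOT s OR q OR NOT r) AND (NOT s OR NOT q OR NOT r)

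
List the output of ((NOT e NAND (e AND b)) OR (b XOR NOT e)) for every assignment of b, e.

b | e | Output
--------------
0 | 0 | 1
0 | 1 | 1
1 | 0 | 1
1 | 1 | 1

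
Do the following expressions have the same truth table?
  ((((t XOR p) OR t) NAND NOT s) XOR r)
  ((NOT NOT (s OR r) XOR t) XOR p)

No. Counterexample: with t=0, p=0, s=0, r=0, Expression 1 = 1 but Expression 2 = 0.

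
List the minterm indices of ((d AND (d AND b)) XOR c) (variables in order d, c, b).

Σm(2, 3, 5, 6) = (NOT d AND c AND NOT b) OR (NOT d AND c AND b) OR (d AND NOT c AND b) OR (d AND c AND NOT b)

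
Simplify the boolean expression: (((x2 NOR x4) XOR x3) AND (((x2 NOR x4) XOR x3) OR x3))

By absorption (E AND (E OR v) = E):
= ((x2 NOR x4) XOR x3)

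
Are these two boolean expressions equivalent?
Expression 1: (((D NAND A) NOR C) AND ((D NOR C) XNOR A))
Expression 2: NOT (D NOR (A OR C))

No. Counterexample: with A=0, D=0, C=1, Expression 1 = 0 but Expression 2 = 1.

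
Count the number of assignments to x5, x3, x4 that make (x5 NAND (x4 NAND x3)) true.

Satisfying assignments: (0,0,0), (0,0,1), (0,1,0), (0,1,1), (1,1,1)
Count: 5 out of 8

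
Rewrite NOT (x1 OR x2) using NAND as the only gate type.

(((x1 NAND x1) NAND (x2 NAND x2)) NAND ((x1 NAND x1) NAND (x2 NAND x2)))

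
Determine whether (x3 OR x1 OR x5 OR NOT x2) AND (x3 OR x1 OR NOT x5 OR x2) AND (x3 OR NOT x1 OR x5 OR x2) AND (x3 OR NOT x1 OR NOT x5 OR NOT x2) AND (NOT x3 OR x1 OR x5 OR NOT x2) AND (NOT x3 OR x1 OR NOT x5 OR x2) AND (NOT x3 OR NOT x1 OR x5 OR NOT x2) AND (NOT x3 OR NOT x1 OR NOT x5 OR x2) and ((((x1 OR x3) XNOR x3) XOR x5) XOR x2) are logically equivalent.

Yes, they are equivalent — the two output columns agree on all 16 assignments:
x3 | x1 | x5 | x2 | Expression 1 | Expression 2
-----------------------------------------------
0 | 0 | 0 | 0 | 1 | 1
0 | 0 | 0 | 1 | 0 | 0
0 | 0 | 1 | 0 | 0 | 0
0 | 0 | 1 | 1 | 1 | 1
0 | 1 | 0 | 0 | 0 | 0
0 | 1 | 0 | 1 | 1 | 1
0 | 1 | 1 | 0 | 1 | 1
0 | 1 | 1 | 1 | 0 | 0
1 | 0 | 0 | 0 | 1 | 1
1 | 0 | 0 | 1 | 0 | 0
1 | 0 | 1 | 0 | 0 | 0
1 | 0 | 1 | 1 | 1 | 1
1 | 1 | 0 | 0 | 1 | 1
1 | 1 | 0 | 1 | 0 | 0
1 | 1 | 1 | 0 | 0 | 0
1 | 1 | 1 | 1 | 1 | 1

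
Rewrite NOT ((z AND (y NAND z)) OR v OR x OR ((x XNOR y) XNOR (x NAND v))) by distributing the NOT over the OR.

NOT (z AND (y NAND z)) AND NOT v AND NOT x AND NOT ((x XNOR y) XNOR (x NAND v))
De Morgan's: NOT(OR of terms) = AND of negations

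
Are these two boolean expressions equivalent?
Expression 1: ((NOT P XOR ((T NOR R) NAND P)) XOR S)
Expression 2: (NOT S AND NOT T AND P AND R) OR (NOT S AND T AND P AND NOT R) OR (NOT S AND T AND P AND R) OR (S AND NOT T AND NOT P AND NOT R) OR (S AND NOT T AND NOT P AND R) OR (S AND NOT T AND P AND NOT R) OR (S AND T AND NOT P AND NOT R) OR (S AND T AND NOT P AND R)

Yes, they are equivalent — the two output columns agree on all 16 assignments:
S | T | P | R | Expression 1 | Expression 2
-------------------------------------------
0 | 0 | 0 | 0 | 0 | 0
0 | 0 | 0 | 1 | 0 | 0
0 | 0 | 1 | 0 | 0 | 0
0 | 0 | 1 | 1 | 1 | 1
0 | 1 | 0 | 0 | 0 | 0
0 | 1 | 0 | 1 | 0 | 0
0 | 1 | 1 | 0 | 1 | 1
0 | 1 | 1 | 1 | 1 | 1
1 | 0 | 0 | 0 | 1 | 1
1 | 0 | 0 | 1 | 1 | 1
1 | 0 | 1 | 0 | 1 | 1
1 | 0 | 1 | 1 | 0 | 0
1 | 1 | 0 | 0 | 1 | 1
1 | 1 | 0 | 1 | 1 | 1
1 | 1 | 1 | 0 | 0 | 0
1 | 1 | 1 | 1 | 0 | 0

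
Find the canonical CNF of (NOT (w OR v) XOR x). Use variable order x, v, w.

(x OR v OR NOT w) AND (x OR NOT v OR w) AND (x OR NOT v OR NOT w) AND (NOT x OR v OR w)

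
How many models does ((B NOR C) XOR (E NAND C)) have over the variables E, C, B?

Satisfying assignments: (0,0,1), (0,1,0), (0,1,1), (1,0,1)
Count: 4 out of 8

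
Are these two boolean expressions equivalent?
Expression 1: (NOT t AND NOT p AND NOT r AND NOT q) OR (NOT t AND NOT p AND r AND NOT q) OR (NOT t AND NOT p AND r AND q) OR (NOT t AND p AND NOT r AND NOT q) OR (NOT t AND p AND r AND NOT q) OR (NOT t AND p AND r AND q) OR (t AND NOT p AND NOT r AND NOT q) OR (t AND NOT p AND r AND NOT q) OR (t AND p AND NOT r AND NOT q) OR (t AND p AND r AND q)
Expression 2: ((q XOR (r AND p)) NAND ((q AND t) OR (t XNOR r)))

Yes, they are equivalent — the two output columns agree on all 16 assignments:
t | p | r | q | Expression 1 | Expression 2
-------------------------------------------
0 | 0 | 0 | 0 | 1 | 1
0 | 0 | 0 | 1 | 0 | 0
0 | 0 | 1 | 0 | 1 | 1
0 | 0 | 1 | 1 | 1 | 1
0 | 1 | 0 | 0 | 1 | 1
0 | 1 | 0 | 1 | 0 | 0
0 | 1 | 1 | 0 | 1 | 1
0 | 1 | 1 | 1 | 1 | 1
1 | 0 | 0 | 0 | 1 | 1
1 | 0 | 0 | 1 | 0 | 0
1 | 0 | 1 | 0 | 1 | 1
1 | 0 | 1 | 1 | 0 | 0
1 | 1 | 0 | 0 | 1 | 1
1 | 1 | 0 | 1 | 0 | 0
1 | 1 | 1 | 0 | 0 | 0
1 | 1 | 1 | 1 | 1 | 1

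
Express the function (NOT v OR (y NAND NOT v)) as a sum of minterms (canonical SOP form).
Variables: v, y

Σm(0, 1, 2, 3) = (NOT v AND NOT y) OR (NOT v AND y) OR (v AND NOT y) OR (v AND y)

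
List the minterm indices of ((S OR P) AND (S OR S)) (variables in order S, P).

Σm(2, 3) = (S AND NOT P) OR (S AND P)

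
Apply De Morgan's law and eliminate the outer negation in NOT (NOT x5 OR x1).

x5 AND NOT x1
De Morgan's: NOT(OR of terms) = AND of negations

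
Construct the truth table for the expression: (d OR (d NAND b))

b | d | Output
--------------
0 | 0 | 1
0 | 1 | 1
1 | 0 | 1
1 | 1 | 1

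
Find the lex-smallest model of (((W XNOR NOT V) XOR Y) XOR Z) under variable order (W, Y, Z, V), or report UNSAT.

W=0, Y=0, Z=0, V=1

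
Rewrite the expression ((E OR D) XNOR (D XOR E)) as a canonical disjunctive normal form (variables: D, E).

(NOT D AND NOT E) OR (NOT D AND E) OR (D AND NOT E)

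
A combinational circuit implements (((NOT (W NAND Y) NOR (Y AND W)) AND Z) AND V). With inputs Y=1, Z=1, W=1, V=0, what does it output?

Substituting: (((NOT (1 NAND 1) NOR (1 AND 1)) AND 1) AND 0)
= 0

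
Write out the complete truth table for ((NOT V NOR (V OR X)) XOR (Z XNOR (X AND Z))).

X | Z | V | Output
------------------
0 | 0 | 0 | 1
0 | 0 | 1 | 1
0 | 1 | 0 | 0
0 | 1 | 1 | 0
1 | 0 | 0 | 1
1 | 0 | 1 | 1
1 | 1 | 0 | 1
1 | 1 | 1 | 1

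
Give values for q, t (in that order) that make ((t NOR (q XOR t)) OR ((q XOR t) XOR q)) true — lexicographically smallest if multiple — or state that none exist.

q=0, t=0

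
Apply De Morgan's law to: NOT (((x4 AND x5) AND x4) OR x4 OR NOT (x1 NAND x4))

NOT ((x4 AND x5) AND x4) AND NOT x4 AND (x1 NAND x4)
De Morgan's: NOT(OR of terms) = AND of negations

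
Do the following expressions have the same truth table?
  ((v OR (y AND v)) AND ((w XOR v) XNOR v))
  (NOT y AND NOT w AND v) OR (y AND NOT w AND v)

Yes, they are equivalent — the two output columns agree on all 8 assignments:
y | w | v | Expression 1 | Expression 2
---------------------------------------
0 | 0 | 0 | 0 | 0
0 | 0 | 1 | 1 | 1
0 | 1 | 0 | 0 | 0
0 | 1 | 1 | 0 | 0
1 | 0 | 0 | 0 | 0
1 | 0 | 1 | 1 | 1
1 | 1 | 0 | 0 | 0
1 | 1 | 1 | 0 | 0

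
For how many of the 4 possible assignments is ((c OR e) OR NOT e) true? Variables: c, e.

Satisfying assignments: (0,0), (0,1), (1,0), (1,1)
Count: 4 out of 4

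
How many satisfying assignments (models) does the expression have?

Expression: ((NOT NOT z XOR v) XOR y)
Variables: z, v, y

Satisfying assignments: (0,0,1), (0,1,0), (1,0,0), (1,1,1)
Count: 4 out of 8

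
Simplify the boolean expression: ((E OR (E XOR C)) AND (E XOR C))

By absorption (E AND (E OR v) = E):
= (E XOR C)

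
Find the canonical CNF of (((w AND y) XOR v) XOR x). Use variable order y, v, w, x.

(y OR v OR w OR x) AND (y OR v OR NOT w OR x) AND (y OR NOT v OR w OR NOT x) AND (y OR NOT v OR NOT w OR NOT x) AND (NOT y OR v OR w OR x) AND (NOT y OR v OR NOT w OR NOT x) AND (NOT y OR NOT v OR w OR NOT x) AND (NOT y OR NOT v OR NOT w OR x)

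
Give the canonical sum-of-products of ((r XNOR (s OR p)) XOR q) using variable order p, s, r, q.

Σm(0, 3, 5, 6, 9, 10, 13, 14) = (NOT p AND NOT s AND NOT r AND NOT q) OR (NOT p AND NOT s AND r AND q) OR (NOT p AND s AND NOT r AND q) OR (NOT p AND s AND r AND NOT q) OR (p AND NOT s AND NOT r AND q) OR (p AND NOT s AND r AND NOT q) OR (p AND s AND NOT r AND q) OR (p AND s AND r AND NOT q)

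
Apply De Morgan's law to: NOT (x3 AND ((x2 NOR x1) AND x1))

NOT x3 OR NOT ((x2 NOR x1) AND x1)
De Morgan's: NOT(AND of terms) = OR of negations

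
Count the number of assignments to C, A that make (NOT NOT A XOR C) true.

Satisfying assignments: (0,1), (1,0)
Count: 2 out of 4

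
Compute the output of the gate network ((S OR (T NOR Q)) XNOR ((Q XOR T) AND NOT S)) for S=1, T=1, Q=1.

Substituting: ((1 OR (1 NOR 1)) XNOR ((1 XOR 1) AND NOT 1))
= 0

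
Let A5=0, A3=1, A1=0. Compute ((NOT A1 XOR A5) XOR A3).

Substituting: ((NOT 0 XOR 0) XOR 1)
= 0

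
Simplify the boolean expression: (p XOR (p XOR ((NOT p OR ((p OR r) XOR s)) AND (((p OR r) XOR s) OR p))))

By XOR self-cancellation ((E XOR v) XOR v = E) then distribution ((E OR v) AND (E OR NOT v) = E):
= ((p OR r) XOR s)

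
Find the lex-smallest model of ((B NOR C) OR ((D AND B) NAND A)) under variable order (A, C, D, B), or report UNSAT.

A=0, C=0, D=0, B=0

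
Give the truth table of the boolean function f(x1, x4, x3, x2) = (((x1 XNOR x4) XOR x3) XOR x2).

x1 | x4 | x3 | x2 | Output
--------------------------
0 | 0 | 0 | 0 | 1
0 | 0 | 0 | 1 | 0
0 | 0 | 1 | 0 | 0
0 | 0 | 1 | 1 | 1
0 | 1 | 0 | 0 | 0
0 | 1 | 0 | 1 | 1
0 | 1 | 1 | 0 | 1
0 | 1 | 1 | 1 | 0
1 | 0 | 0 | 0 | 0
1 | 0 | 0 | 1 | 1
1 | 0 | 1 | 0 | 1
1 | 0 | 1 | 1 | 0
1 | 1 | 0 | 0 | 1
1 | 1 | 0 | 1 | 0
1 | 1 | 1 | 0 | 0
1 | 1 | 1 | 1 | 1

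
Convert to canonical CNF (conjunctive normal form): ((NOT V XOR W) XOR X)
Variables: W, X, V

(W OR X OR NOT V) AND (W OR NOT X OR V) AND (NOT W OR X OR V) AND (NOT W OR NOT X OR NOT V)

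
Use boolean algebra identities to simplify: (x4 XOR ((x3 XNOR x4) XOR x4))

By XOR self-cancellation ((E XOR v) XOR v = E):
= (x3 XNOR x4)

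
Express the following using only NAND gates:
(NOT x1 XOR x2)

(((x1 NAND x1) NAND ((x1 NAND x1) NAND x2)) NAND (x2 NAND ((x1 NAND x1) NAND x2)))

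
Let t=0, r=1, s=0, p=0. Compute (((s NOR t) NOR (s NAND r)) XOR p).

Substituting: (((0 NOR 0) NOR (0 NAND 1)) XOR 0)
= 0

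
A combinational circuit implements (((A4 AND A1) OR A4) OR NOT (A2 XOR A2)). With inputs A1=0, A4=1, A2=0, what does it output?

Substituting: (((1 AND 0) OR 1) OR NOT (0 XOR 0))
= 1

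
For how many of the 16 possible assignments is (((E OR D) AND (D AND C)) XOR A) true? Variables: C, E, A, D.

Satisfying assignments: (0,0,1,0), (0,0,1,1), (0,1,1,0), (0,1,1,1), (1,0,0,1), (1,0,1,0), (1,1,0,1), (1,1,1,0)
Count: 8 out of 16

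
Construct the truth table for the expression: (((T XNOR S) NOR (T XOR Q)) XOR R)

Q | R | T | S | Output
----------------------
0 | 0 | 0 | 0 | 0
0 | 0 | 0 | 1 | 1
0 | 0 | 1 | 0 | 0
0 | 0 | 1 | 1 | 0
0 | 1 | 0 | 0 | 1
0 | 1 | 0 | 1 | 0
0 | 1 | 1 | 0 | 1
0 | 1 | 1 | 1 | 1
1 | 0 | 0 | 0 | 0
1 | 0 | 0 | 1 | 0
1 | 0 | 1 | 0 | 1
1 | 0 | 1 | 1 | 0
1 | 1 | 0 | 0 | 1
1 | 1 | 0 | 1 | 1
1 | 1 | 1 | 0 | 0
1 | 1 | 1 | 1 | 1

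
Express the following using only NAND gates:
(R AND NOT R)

((R NAND (R NAND R)) NAND (R NAND (R NAND R)))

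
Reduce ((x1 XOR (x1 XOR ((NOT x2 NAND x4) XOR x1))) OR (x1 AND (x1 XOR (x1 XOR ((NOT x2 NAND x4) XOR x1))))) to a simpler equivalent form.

By absorption (E OR (E AND v) = E) then XOR self-cancellation ((E XOR v) XOR v = E):
= ((NOT x2 NAND x4) XOR x1)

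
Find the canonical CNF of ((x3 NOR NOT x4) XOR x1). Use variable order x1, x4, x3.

(x1 OR x4 OR x3) AND (x1 OR x4 OR NOT x3) AND (x1 OR NOT x4 OR NOT x3) AND (NOT x1 OR NOT x4 OR x3)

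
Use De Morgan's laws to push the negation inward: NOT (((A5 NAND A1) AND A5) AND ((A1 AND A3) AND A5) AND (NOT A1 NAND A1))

NOT ((A5 NAND A1) AND A5) OR NOT ((A1 AND A3) AND A5) OR NOT (NOT A1 NAND A1)
De Morgan's: NOT(AND of terms) = OR of negations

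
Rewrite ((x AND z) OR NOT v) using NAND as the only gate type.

((((x NAND z) NAND (x NAND z)) NAND ((x NAND z) NAND (x NAND z))) NAND ((v NAND v) NAND (v NAND v)))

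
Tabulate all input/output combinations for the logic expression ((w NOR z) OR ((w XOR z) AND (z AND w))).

z | w | Output
--------------
0 | 0 | 1
0 | 1 | 0
1 | 0 | 0
1 | 1 | 0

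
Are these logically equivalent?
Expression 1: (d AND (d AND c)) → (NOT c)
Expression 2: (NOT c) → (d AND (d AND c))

No, Converse is not equivalent to original (counterexample: d=0, c=0)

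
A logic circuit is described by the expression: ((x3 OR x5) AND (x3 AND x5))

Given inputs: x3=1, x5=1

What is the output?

Substituting: ((1 OR 1) AND (1 AND 1))
= 1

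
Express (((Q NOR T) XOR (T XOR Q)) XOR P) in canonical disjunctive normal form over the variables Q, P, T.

(NOT Q AND NOT P AND NOT T) OR (NOT Q AND NOT P AND T) OR (Q AND NOT P AND NOT T) OR (Q AND P AND T)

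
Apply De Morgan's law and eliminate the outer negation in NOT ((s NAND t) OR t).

NOT (s NAND t) AND NOT t
De Morgan's: NOT(OR of terms) = AND of negations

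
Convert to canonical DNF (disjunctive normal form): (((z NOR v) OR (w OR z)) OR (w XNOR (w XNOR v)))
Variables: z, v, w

(NOT z AND NOT v AND NOT w) OR (NOT z AND NOT v AND w) OR (NOT z AND v AND NOT w) OR (NOT z AND v AND w) OR (z AND NOT v AND NOT w) OR (z AND NOT v AND w) OR (z AND v AND NOT w) OR (z AND v AND w)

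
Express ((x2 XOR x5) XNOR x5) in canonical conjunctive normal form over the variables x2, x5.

(NOT x2 OR x5) AND (NOT x2 OR NOT x5)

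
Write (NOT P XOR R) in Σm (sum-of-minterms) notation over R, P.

Σm(0, 3) = (NOT R AND NOT P) OR (R AND P)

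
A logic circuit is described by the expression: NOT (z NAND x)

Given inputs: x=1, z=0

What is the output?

Substituting: NOT (0 NAND 1)
= 0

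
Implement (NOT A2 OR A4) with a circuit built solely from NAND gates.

(((A2 NAND A2) NAND (A2 NAND A2)) NAND (A4 NAND A4))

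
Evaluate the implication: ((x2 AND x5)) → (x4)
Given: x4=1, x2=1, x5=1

Antecedent ((x2 AND x5)) = 1; consequent (x4) = 1.
1 → 1 = 1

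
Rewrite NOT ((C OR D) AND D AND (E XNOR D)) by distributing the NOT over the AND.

NOT (C OR D) OR NOT D OR NOT (E XNOR D)
De Morgan's: NOT(AND of terms) = OR of negations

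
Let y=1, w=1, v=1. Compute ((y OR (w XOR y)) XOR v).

Substituting: ((1 OR (1 XOR 1)) XOR 1)
= 0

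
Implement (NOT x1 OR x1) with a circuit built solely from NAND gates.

(((x1 NAND x1) NAND (x1 NAND x1)) NAND (x1 NAND x1))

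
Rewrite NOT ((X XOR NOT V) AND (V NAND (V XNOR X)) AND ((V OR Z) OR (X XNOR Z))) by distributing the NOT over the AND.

NOT (X XOR NOT V) OR NOT (V NAND (V XNOR X)) OR NOT ((V OR Z) OR (X XNOR Z))
De Morgan's: NOT(AND of terms) = OR of negations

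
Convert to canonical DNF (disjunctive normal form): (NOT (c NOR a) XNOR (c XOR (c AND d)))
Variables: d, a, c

(NOT d AND NOT a AND NOT c) OR (NOT d AND NOT a AND c) OR (NOT d AND a AND c) OR (d AND NOT a AND NOT c)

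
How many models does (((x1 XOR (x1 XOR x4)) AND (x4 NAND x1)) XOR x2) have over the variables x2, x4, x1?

Satisfying assignments: (0,1,0), (1,0,0), (1,0,1), (1,1,1)
Count: 4 out of 8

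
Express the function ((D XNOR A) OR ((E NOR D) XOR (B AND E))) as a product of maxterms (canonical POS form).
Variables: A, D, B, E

ΠM(4, 5, 6, 9) = (A OR NOT D OR B OR E) AND (A OR NOT D OR B OR NOT E) AND (A OR NOT D OR NOT B OR E) AND (NOT A OR D OR B OR NOT E)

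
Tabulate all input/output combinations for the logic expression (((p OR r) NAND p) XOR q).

q | p | r | Output
------------------
0 | 0 | 0 | 1
0 | 0 | 1 | 1
0 | 1 | 0 | 0
0 | 1 | 1 | 0
1 | 0 | 0 | 0
1 | 0 | 1 | 0
1 | 1 | 0 | 1
1 | 1 | 1 | 1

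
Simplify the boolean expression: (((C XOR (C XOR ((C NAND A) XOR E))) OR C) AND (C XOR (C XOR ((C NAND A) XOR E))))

By absorption (E AND (E OR v) = E) then XOR self-cancellation ((E XOR v) XOR v = E):
= ((C NAND A) XOR E)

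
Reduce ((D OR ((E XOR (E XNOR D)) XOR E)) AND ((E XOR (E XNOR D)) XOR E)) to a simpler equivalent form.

By absorption (E AND (E OR v) = E) then XOR self-cancellation ((E XOR v) XOR v = E):
= (E XNOR D)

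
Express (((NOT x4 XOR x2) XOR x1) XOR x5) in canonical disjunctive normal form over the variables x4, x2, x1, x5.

(NOT x4 AND NOT x2 AND NOT x1 AND NOT x5) OR (NOT x4 AND NOT x2 AND x1 AND x5) OR (NOT x4 AND x2 AND NOT x1 AND x5) OR (NOT x4 AND x2 AND x1 AND NOT x5) OR (x4 AND NOT x2 AND NOT x1 AND x5) OR (x4 AND NOT x2 AND x1 AND NOT x5) OR (x4 AND x2 AND NOT x1 AND NOT x5) OR (x4 AND x2 AND x1 AND x5)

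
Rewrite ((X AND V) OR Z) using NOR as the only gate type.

((((X NOR X) NOR (V NOR V)) NOR Z) NOR (((X NOR X) NOR (V NOR V)) NOR Z))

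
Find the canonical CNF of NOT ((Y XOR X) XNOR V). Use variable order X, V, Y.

(X OR V OR Y) AND (X OR NOT V OR NOT Y) AND (NOT X OR V OR NOT Y) AND (NOT X OR NOT V OR Y)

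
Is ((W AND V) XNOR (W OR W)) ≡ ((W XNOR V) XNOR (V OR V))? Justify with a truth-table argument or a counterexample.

No. Counterexample: with V=0, W=0, Expression 1 = 1 but Expression 2 = 0.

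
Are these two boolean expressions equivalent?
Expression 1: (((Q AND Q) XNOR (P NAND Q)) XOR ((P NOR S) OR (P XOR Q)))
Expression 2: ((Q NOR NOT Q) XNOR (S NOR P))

No. Counterexample: with Q=0, S=0, P=0, Expression 1 = 1 but Expression 2 = 0.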